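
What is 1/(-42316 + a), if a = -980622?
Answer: -1/1022938 ≈ -9.7758e-7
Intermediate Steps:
1/(-42316 + a) = 1/(-42316 - 980622) = 1/(-1022938) = -1/1022938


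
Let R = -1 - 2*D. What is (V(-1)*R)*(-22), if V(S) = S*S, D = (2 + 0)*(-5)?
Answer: -418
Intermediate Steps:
D = -10 (D = 2*(-5) = -10)
V(S) = S**2
R = 19 (R = -1 - 2*(-10) = -1 + 20 = 19)
(V(-1)*R)*(-22) = ((-1)**2*19)*(-22) = (1*19)*(-22) = 19*(-22) = -418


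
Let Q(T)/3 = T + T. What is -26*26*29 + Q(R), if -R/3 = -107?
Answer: -17678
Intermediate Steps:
R = 321 (R = -3*(-107) = 321)
Q(T) = 6*T (Q(T) = 3*(T + T) = 3*(2*T) = 6*T)
-26*26*29 + Q(R) = -26*26*29 + 6*321 = -676*29 + 1926 = -19604 + 1926 = -17678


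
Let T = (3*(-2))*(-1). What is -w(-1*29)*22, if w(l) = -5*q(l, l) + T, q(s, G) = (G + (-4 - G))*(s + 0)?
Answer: 12628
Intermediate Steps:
q(s, G) = -4*s
T = 6 (T = -6*(-1) = 6)
w(l) = 6 + 20*l (w(l) = -(-20)*l + 6 = 20*l + 6 = 6 + 20*l)
-w(-1*29)*22 = -(6 + 20*(-1*29))*22 = -(6 + 20*(-29))*22 = -(6 - 580)*22 = -(-574)*22 = -1*(-12628) = 12628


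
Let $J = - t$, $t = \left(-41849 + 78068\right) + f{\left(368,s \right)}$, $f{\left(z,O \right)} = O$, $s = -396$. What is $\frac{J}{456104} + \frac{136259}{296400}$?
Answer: $\frac{6441292217}{16898653200} \approx 0.38117$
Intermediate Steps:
$t = 35823$ ($t = \left(-41849 + 78068\right) - 396 = 36219 - 396 = 35823$)
$J = -35823$ ($J = \left(-1\right) 35823 = -35823$)
$\frac{J}{456104} + \frac{136259}{296400} = - \frac{35823}{456104} + \frac{136259}{296400} = \frac{6441292217}{16898653200}$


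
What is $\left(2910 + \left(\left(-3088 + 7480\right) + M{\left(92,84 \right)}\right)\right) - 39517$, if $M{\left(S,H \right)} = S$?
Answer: $-32123$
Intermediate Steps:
$\left(2910 + \left(\left(-3088 + 7480\right) + M{\left(92,84 \right)}\right)\right) - 39517 = \left(2910 + \left(\left(-3088 + 7480\right) + 92\right)\right) - 39517 = \left(2910 + \left(4392 + 92\right)\right) - 39517 = \left(2910 + 4484\right) - 39517 = 7394 - 39517 = -32123$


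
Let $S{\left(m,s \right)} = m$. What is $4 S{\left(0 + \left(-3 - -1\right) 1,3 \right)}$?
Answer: $-8$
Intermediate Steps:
$4 S{\left(0 + \left(-3 - -1\right) 1,3 \right)} = 4 \left(0 + \left(-3 - -1\right) 1\right) = 4 \left(0 + \left(-3 + 1\right) 1\right) = 4 \left(0 - 2\right) = 4 \left(-2\right) = -8$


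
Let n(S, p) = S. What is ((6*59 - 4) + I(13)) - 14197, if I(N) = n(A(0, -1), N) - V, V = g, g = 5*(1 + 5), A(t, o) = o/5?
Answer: -69386/5 ≈ -13877.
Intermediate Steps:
A(t, o) = o/5 (A(t, o) = o*(⅕) = o/5)
g = 30 (g = 5*6 = 30)
V = 30
I(N) = -151/5 (I(N) = (⅕)*(-1) - 1*30 = -⅕ - 30 = -151/5)
((6*59 - 4) + I(13)) - 14197 = ((6*59 - 4) - 151/5) - 14197 = ((354 - 4) - 151/5) - 14197 = (350 - 151/5) - 14197 = 1599/5 - 14197 = -69386/5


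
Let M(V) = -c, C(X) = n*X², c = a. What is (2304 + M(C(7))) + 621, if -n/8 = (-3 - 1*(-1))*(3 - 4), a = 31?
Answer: 2894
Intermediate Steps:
n = -16 (n = -8*(-3 - 1*(-1))*(3 - 4) = -8*(-3 + 1)*(-1) = -(-16)*(-1) = -8*2 = -16)
c = 31
C(X) = -16*X²
M(V) = -31 (M(V) = -1*31 = -31)
(2304 + M(C(7))) + 621 = (2304 - 31) + 621 = 2273 + 621 = 2894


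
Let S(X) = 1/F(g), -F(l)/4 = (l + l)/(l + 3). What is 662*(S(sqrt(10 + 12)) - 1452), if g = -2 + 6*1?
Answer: -15381901/16 ≈ -9.6137e+5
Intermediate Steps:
g = 4 (g = -2 + 6 = 4)
F(l) = -8*l/(3 + l) (F(l) = -4*(l + l)/(l + 3) = -4*2*l/(3 + l) = -8*l/(3 + l))
S(X) = -7/32 (S(X) = 1/(-8*4/(3 + 4)) = 1/(-8*4/7) = 1/(-8*4*1/7) = 1/(-32/7) = -7/32)
662*(S(sqrt(10 + 12)) - 1452) = 662*(-7/32 - 1452) = 662*(-46471/32) = -15381901/16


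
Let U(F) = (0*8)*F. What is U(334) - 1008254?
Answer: -1008254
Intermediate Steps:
U(F) = 0 (U(F) = 0*F = 0)
U(334) - 1008254 = 0 - 1008254 = -1008254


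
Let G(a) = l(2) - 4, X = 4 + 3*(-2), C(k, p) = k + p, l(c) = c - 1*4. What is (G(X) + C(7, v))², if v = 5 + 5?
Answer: 121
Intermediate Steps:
l(c) = -4 + c (l(c) = c - 4 = -4 + c)
v = 10
X = -2 (X = 4 - 6 = -2)
G(a) = -6 (G(a) = (-4 + 2) - 4 = -2 - 4 = -6)
(G(X) + C(7, v))² = (-6 + (7 + 10))² = (-6 + 17)² = 11² = 121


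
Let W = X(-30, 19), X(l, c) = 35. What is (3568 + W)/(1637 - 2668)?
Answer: -3603/1031 ≈ -3.4947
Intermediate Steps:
W = 35
(3568 + W)/(1637 - 2668) = (3568 + 35)/(1637 - 2668) = 3603/(-1031) = 3603*(-1/1031) = -3603/1031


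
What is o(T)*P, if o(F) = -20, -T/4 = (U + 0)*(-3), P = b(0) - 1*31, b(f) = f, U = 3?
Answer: 620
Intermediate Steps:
P = -31 (P = 0 - 1*31 = 0 - 31 = -31)
T = 36 (T = -4*(3 + 0)*(-3) = -12*(-3) = -4*(-9) = 36)
o(T)*P = -20*(-31) = 620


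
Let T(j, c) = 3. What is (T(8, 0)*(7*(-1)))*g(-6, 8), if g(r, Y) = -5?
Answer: 105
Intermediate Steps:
(T(8, 0)*(7*(-1)))*g(-6, 8) = (3*(7*(-1)))*(-5) = (3*(-7))*(-5) = -21*(-5) = 105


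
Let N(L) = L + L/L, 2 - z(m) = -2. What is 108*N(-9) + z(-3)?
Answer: -860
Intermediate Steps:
z(m) = 4 (z(m) = 2 - 1*(-2) = 2 + 2 = 4)
N(L) = 1 + L (N(L) = L + 1 = 1 + L)
108*N(-9) + z(-3) = 108*(1 - 9) + 4 = 108*(-8) + 4 = -864 + 4 = -860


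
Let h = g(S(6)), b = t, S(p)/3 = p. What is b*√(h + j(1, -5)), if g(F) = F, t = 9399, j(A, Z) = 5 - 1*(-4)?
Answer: 28197*√3 ≈ 48839.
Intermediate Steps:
S(p) = 3*p
j(A, Z) = 9 (j(A, Z) = 5 + 4 = 9)
b = 9399
h = 18 (h = 3*6 = 18)
b*√(h + j(1, -5)) = 9399*√(18 + 9) = 9399*√27 = 9399*(3*√3) = 28197*√3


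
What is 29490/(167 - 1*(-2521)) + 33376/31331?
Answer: 168944313/14036288 ≈ 12.036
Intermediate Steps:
29490/(167 - 1*(-2521)) + 33376/31331 = 29490/(167 + 2521) + 33376*(1/31331) = 29490/2688 + 33376/31331 = 29490*(1/2688) + 33376/31331 = 4915/448 + 33376/31331 = 168944313/14036288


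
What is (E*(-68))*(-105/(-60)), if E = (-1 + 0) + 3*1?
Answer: -238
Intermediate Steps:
E = 2 (E = -1 + 3 = 2)
(E*(-68))*(-105/(-60)) = (2*(-68))*(-105/(-60)) = -(-14280)*(-1)/60 = -136*7/4 = -238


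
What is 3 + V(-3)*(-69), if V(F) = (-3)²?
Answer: -618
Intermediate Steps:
V(F) = 9
3 + V(-3)*(-69) = 3 + 9*(-69) = 3 - 621 = -618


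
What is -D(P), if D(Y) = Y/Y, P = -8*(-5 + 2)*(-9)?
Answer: -1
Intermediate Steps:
P = -216 (P = -8*(-3)*(-9) = 24*(-9) = -216)
D(Y) = 1
-D(P) = -1*1 = -1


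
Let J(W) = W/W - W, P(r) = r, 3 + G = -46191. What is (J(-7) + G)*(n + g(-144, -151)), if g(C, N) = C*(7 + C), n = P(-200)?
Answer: -901920208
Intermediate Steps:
G = -46194 (G = -3 - 46191 = -46194)
n = -200
J(W) = 1 - W
(J(-7) + G)*(n + g(-144, -151)) = ((1 - 1*(-7)) - 46194)*(-200 - 144*(7 - 144)) = ((1 + 7) - 46194)*(-200 - 144*(-137)) = (8 - 46194)*(-200 + 19728) = -46186*19528 = -901920208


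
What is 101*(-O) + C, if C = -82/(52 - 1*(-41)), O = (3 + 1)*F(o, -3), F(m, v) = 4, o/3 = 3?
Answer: -150370/93 ≈ -1616.9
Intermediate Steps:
o = 9 (o = 3*3 = 9)
O = 16 (O = (3 + 1)*4 = 4*4 = 16)
C = -82/93 (C = -82/(52 + 41) = -82/93 ≈ -0.88172)
101*(-O) + C = 101*(-1*16) - 82/93 = 101*(-16) - 82/93 = -1616 - 82/93 = -150370/93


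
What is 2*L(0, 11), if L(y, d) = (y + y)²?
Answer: 0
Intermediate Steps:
L(y, d) = 4*y² (L(y, d) = (2*y)² = 4*y²)
2*L(0, 11) = 2*(4*0²) = 2*(4*0) = 2*0 = 0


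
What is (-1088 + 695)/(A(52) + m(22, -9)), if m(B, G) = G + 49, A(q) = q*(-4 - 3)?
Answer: 131/108 ≈ 1.2130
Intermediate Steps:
A(q) = -7*q (A(q) = q*(-7) = -7*q)
m(B, G) = 49 + G
(-1088 + 695)/(A(52) + m(22, -9)) = (-1088 + 695)/(-7*52 + (49 - 9)) = -393/(-364 + 40) = -393/(-324) = -393*(-1/324) = 131/108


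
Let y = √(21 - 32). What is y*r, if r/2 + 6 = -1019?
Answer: -2050*I*√11 ≈ -6799.1*I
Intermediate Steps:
r = -2050 (r = -12 + 2*(-1019) = -12 - 2038 = -2050)
y = I*√11 (y = √(-11) = I*√11 ≈ 3.3166*I)
y*r = (I*√11)*(-2050) = -2050*I*√11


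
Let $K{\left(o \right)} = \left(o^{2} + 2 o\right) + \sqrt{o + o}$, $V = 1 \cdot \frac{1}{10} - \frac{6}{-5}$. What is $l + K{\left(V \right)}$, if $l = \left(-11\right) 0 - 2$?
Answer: $\frac{229}{100} + \frac{\sqrt{65}}{5} \approx 3.9025$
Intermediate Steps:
$V = \frac{13}{10}$ ($V = 1 \cdot \frac{1}{10} - - \frac{6}{5} = \frac{1}{10} + \frac{6}{5} = \frac{13}{10} \approx 1.3$)
$K{\left(o \right)} = o^{2} + 2 o + \sqrt{2} \sqrt{o}$ ($K{\left(o \right)} = \left(o^{2} + 2 o\right) + \sqrt{2 o} = \left(o^{2} + 2 o\right) + \sqrt{2} \sqrt{o} = o^{2} + 2 o + \sqrt{2} \sqrt{o}$)
$l = -2$ ($l = 0 - 2 = -2$)
$l + K{\left(V \right)} = -2 + \left(\left(\frac{13}{10}\right)^{2} + 2 \cdot \frac{13}{10} + \sqrt{2} \sqrt{\frac{13}{10}}\right) = -2 + \left(\frac{169}{100} + \frac{13}{5} + \sqrt{2} \frac{\sqrt{130}}{10}\right) = -2 + \left(\frac{169}{100} + \frac{13}{5} + \frac{\sqrt{65}}{5}\right) = -2 + \left(\frac{429}{100} + \frac{\sqrt{65}}{5}\right) = \frac{229}{100} + \frac{\sqrt{65}}{5}$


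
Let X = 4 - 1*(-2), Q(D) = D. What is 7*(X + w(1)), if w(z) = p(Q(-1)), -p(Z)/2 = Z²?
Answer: 28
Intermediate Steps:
p(Z) = -2*Z²
X = 6 (X = 4 + 2 = 6)
w(z) = -2 (w(z) = -2*(-1)² = -2*1 = -2)
7*(X + w(1)) = 7*(6 - 2) = 7*4 = 28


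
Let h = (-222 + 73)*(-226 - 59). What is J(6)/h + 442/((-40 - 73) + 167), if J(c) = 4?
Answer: 3128291/382185 ≈ 8.1853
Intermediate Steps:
h = 42465 (h = -149*(-285) = 42465)
J(6)/h + 442/((-40 - 73) + 167) = 4/42465 + 442/((-40 - 73) + 167) = 4*(1/42465) + 442/(-113 + 167) = 4/42465 + 442/54 = 4/42465 + 442*(1/54) = 4/42465 + 221/27 = 3128291/382185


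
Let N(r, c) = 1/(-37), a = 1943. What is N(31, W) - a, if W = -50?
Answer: -71892/37 ≈ -1943.0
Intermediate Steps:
N(r, c) = -1/37
N(31, W) - a = -1/37 - 1*1943 = -1/37 - 1943 = -71892/37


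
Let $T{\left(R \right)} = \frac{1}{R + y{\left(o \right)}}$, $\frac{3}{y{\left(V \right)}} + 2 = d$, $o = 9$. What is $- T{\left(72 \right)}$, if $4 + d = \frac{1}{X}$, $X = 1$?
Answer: $- \frac{5}{357} \approx -0.014006$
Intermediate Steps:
$d = -3$ ($d = -4 + 1^{-1} = -4 + 1 = -3$)
$y{\left(V \right)} = - \frac{3}{5}$ ($y{\left(V \right)} = \frac{3}{-2 - 3} = \frac{3}{-5} = 3 \left(- \frac{1}{5}\right) = - \frac{3}{5}$)
$T{\left(R \right)} = \frac{1}{- \frac{3}{5} + R}$ ($T{\left(R \right)} = \frac{1}{R - \frac{3}{5}} = \frac{1}{- \frac{3}{5} + R}$)
$- T{\left(72 \right)} = - \frac{5}{-3 + 5 \cdot 72} = - \frac{5}{-3 + 360} = - \frac{5}{357}$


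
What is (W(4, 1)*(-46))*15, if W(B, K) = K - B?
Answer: 2070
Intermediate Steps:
(W(4, 1)*(-46))*15 = ((1 - 1*4)*(-46))*15 = ((1 - 4)*(-46))*15 = -3*(-46)*15 = 138*15 = 2070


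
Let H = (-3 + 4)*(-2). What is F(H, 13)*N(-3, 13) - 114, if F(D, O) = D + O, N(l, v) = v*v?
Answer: 1745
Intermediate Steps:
N(l, v) = v²
H = -2 (H = 1*(-2) = -2)
F(H, 13)*N(-3, 13) - 114 = (-2 + 13)*13² - 114 = 11*169 - 114 = 1859 - 114 = 1745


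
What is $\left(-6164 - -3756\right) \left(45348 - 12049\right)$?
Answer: $-80183992$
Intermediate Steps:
$\left(-6164 - -3756\right) \left(45348 - 12049\right) = \left(-6164 + \left(-11677 + 15433\right)\right) 33299 = \left(-6164 + 3756\right) 33299 = \left(-2408\right) 33299 = -80183992$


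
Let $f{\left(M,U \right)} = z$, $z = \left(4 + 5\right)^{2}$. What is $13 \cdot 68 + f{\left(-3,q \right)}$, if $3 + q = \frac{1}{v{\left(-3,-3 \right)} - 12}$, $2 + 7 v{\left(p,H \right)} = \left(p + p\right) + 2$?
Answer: $965$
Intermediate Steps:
$v{\left(p,H \right)} = \frac{2 p}{7}$ ($v{\left(p,H \right)} = - \frac{2}{7} + \frac{\left(p + p\right) + 2}{7} = - \frac{2}{7} + \frac{2 p + 2}{7} = - \frac{2}{7} + \frac{2 + 2 p}{7} = - \frac{2}{7} + \left(\frac{2}{7} + \frac{2 p}{7}\right) = \frac{2 p}{7}$)
$z = 81$ ($z = 9^{2} = 81$)
$q = - \frac{277}{90}$ ($q = -3 + \frac{1}{\frac{2}{7} \left(-3\right) - 12} = -3 + \frac{1}{- \frac{6}{7} - 12} = -3 + \frac{1}{- \frac{90}{7}} = -3 - \frac{7}{90} = - \frac{277}{90} \approx -3.0778$)
$f{\left(M,U \right)} = 81$
$13 \cdot 68 + f{\left(-3,q \right)} = 13 \cdot 68 + 81 = 884 + 81 = 965$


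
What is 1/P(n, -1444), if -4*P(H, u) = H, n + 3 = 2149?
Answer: -2/1073 ≈ -0.0018639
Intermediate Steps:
n = 2146 (n = -3 + 2149 = 2146)
P(H, u) = -H/4
1/P(n, -1444) = 1/(-1/4*2146) = 1/(-1073/2) = -2/1073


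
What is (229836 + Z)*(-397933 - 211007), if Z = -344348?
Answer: 69730937280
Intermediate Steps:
(229836 + Z)*(-397933 - 211007) = (229836 - 344348)*(-397933 - 211007) = -114512*(-608940) = 69730937280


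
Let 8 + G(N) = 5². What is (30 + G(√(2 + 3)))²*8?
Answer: 17672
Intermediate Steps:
G(N) = 17 (G(N) = -8 + 5² = -8 + 25 = 17)
(30 + G(√(2 + 3)))²*8 = (30 + 17)²*8 = 47²*8 = 2209*8 = 17672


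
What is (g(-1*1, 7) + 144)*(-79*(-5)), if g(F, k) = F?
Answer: 56485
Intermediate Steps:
(g(-1*1, 7) + 144)*(-79*(-5)) = (-1*1 + 144)*(-79*(-5)) = (-1 + 144)*395 = 143*395 = 56485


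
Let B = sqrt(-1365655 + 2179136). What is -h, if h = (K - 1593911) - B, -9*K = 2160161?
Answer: 16505360/9 + sqrt(813481) ≈ 1.8348e+6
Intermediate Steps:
K = -2160161/9 (K = -1/9*2160161 = -2160161/9 ≈ -2.4002e+5)
B = sqrt(813481) ≈ 901.93
h = -16505360/9 - sqrt(813481) (h = (-2160161/9 - 1593911) - sqrt(813481) = -16505360/9 - sqrt(813481) ≈ -1.8348e+6)
-h = -(-16505360/9 - sqrt(813481)) = 16505360/9 + sqrt(813481)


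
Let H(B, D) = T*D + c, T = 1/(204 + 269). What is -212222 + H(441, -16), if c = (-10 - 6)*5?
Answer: -100418862/473 ≈ -2.1230e+5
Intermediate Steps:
c = -80 (c = -16*5 = -80)
T = 1/473 ≈ 0.0021142
H(B, D) = -80 + D/473 (H(B, D) = D/473 - 80 = -80 + D/473)
-212222 + H(441, -16) = -212222 + (-80 + (1/473)*(-16)) = -212222 + (-80 - 16/473) = -212222 - 37856/473 = -100418862/473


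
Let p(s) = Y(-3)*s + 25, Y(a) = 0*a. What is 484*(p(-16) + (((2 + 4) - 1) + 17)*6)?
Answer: 75988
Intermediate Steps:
Y(a) = 0
p(s) = 25 (p(s) = 0*s + 25 = 0 + 25 = 25)
484*(p(-16) + (((2 + 4) - 1) + 17)*6) = 484*(25 + (((2 + 4) - 1) + 17)*6) = 484*(25 + ((6 - 1) + 17)*6) = 484*(25 + (5 + 17)*6) = 484*(25 + 22*6) = 484*(25 + 132) = 484*157 = 75988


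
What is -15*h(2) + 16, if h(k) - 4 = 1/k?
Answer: -103/2 ≈ -51.500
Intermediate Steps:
h(k) = 4 + 1/k
-15*h(2) + 16 = -15*(4 + 1/2) + 16 = -15*(4 + ½) + 16 = -15*9/2 + 16 = -135/2 + 16 = -103/2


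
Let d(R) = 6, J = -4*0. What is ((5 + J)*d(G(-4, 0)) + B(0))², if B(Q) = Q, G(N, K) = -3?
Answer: 900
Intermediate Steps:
J = 0
((5 + J)*d(G(-4, 0)) + B(0))² = ((5 + 0)*6 + 0)² = (5*6 + 0)² = (30 + 0)² = 30² = 900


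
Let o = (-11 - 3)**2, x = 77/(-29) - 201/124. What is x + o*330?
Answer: 232573903/3596 ≈ 64676.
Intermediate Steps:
x = -15377/3596 (x = 77*(-1/29) - 201*1/124 = -77/29 - 201/124 = -15377/3596 ≈ -4.2761)
o = 196 (o = (-14)**2 = 196)
x + o*330 = -15377/3596 + 196*330 = -15377/3596 + 64680 = 232573903/3596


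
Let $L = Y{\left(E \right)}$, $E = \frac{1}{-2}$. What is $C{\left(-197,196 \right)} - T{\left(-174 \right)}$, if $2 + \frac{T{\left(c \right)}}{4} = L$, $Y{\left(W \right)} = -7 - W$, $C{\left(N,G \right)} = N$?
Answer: $-163$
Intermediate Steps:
$E = - \frac{1}{2} \approx -0.5$
$L = - \frac{13}{2}$ ($L = -7 - - \frac{1}{2} = -7 + \frac{1}{2} = - \frac{13}{2} \approx -6.5$)
$T{\left(c \right)} = -34$ ($T{\left(c \right)} = -8 + 4 \left(- \frac{13}{2}\right) = -8 - 26 = -34$)
$C{\left(-197,196 \right)} - T{\left(-174 \right)} = -197 - -34 = -197 + 34 = -163$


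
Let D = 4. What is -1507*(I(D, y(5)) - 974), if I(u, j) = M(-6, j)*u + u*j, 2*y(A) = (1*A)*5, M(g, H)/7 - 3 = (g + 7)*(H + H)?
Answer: 210980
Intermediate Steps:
M(g, H) = 21 + 14*H*(7 + g) (M(g, H) = 21 + 7*((g + 7)*(H + H)) = 21 + 7*((7 + g)*(2*H)) = 21 + 7*(2*H*(7 + g)) = 21 + 14*H*(7 + g))
y(A) = 5*A/2 (y(A) = ((1*A)*5)/2 = (A*5)/2 = (5*A)/2 = 5*A/2)
I(u, j) = j*u + u*(21 + 14*j) (I(u, j) = (21 + 98*j + 14*j*(-6))*u + u*j = (21 + 98*j - 84*j)*u + j*u = (21 + 14*j)*u + j*u = u*(21 + 14*j) + j*u = j*u + u*(21 + 14*j))
-1507*(I(D, y(5)) - 974) = -1507*(3*4*(7 + 5*((5/2)*5)) - 974) = -1507*(3*4*(7 + 5*(25/2)) - 974) = -1507*(3*4*(7 + 125/2) - 974) = -1507*(3*4*(139/2) - 974) = -1507*(834 - 974) = -1507*(-140) = 210980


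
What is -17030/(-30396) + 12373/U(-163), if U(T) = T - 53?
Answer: -31034269/547128 ≈ -56.722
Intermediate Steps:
U(T) = -53 + T
-17030/(-30396) + 12373/U(-163) = -17030/(-30396) + 12373/(-53 - 163) = -17030*(-1/30396) + 12373/(-216) = 8515/15198 + 12373*(-1/216) = 8515/15198 - 12373/216 = -31034269/547128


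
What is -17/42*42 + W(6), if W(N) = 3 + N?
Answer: -8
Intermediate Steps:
-17/42*42 + W(6) = -17/42*42 + (3 + 6) = -17*1/42*42 + 9 = -17/42*42 + 9 = -17 + 9 = -8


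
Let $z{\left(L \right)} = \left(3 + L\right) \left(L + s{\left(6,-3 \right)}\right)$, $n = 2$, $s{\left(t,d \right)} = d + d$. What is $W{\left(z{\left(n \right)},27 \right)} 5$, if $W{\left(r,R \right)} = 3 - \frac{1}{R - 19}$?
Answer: $\frac{115}{8} \approx 14.375$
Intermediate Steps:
$s{\left(t,d \right)} = 2 d$
$z{\left(L \right)} = \left(-6 + L\right) \left(3 + L\right)$ ($z{\left(L \right)} = \left(3 + L\right) \left(L + 2 \left(-3\right)\right) = \left(3 + L\right) \left(L - 6\right) = \left(3 + L\right) \left(-6 + L\right) = \left(-6 + L\right) \left(3 + L\right)$)
$W{\left(r,R \right)} = 3 - \frac{1}{-19 + R}$
$W{\left(z{\left(n \right)},27 \right)} 5 = \frac{-58 + 3 \cdot 27}{-19 + 27} \cdot 5 = \frac{-58 + 81}{8} \cdot 5 = \frac{1}{8} \cdot 23 \cdot 5 = \frac{23}{8} \cdot 5 = \frac{115}{8}$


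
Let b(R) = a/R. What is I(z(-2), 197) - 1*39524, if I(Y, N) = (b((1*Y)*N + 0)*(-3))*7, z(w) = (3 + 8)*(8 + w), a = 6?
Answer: -85648529/2167 ≈ -39524.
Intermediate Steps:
z(w) = 88 + 11*w (z(w) = 11*(8 + w) = 88 + 11*w)
b(R) = 6/R
I(Y, N) = -126/(N*Y) (I(Y, N) = ((6/((1*Y)*N + 0))*(-3))*7 = ((6/(Y*N + 0))*(-3))*7 = ((6/(N*Y + 0))*(-3))*7 = ((6/((N*Y)))*(-3))*7 = ((6*(1/(N*Y)))*(-3))*7 = ((6/(N*Y))*(-3))*7 = -18/(N*Y)*7 = -126/(N*Y))
I(z(-2), 197) - 1*39524 = -126/(197*(88 + 11*(-2))) - 1*39524 = -126*1/197/(88 - 22) - 39524 = -126*1/197/66 - 39524 = -126*1/197*1/66 - 39524 = -21/2167 - 39524 = -85648529/2167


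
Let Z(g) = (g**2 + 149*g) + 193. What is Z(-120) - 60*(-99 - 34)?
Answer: 4693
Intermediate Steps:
Z(g) = 193 + g**2 + 149*g
Z(-120) - 60*(-99 - 34) = (193 + (-120)**2 + 149*(-120)) - 60*(-99 - 34) = (193 + 14400 - 17880) - 60*(-133) = -3287 + 7980 = 4693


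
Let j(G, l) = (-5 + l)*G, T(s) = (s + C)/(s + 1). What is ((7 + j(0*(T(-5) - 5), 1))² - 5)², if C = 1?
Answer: 1936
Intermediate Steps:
T(s) = 1 (T(s) = (s + 1)/(s + 1) = (1 + s)/(1 + s) = 1)
j(G, l) = G*(-5 + l)
((7 + j(0*(T(-5) - 5), 1))² - 5)² = ((7 + (0*(1 - 5))*(-5 + 1))² - 5)² = ((7 + (0*(-4))*(-4))² - 5)² = ((7 + 0*(-4))² - 5)² = ((7 + 0)² - 5)² = (7² - 5)² = (49 - 5)² = 44² = 1936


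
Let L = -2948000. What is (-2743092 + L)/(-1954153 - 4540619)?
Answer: 1422773/1623693 ≈ 0.87626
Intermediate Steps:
(-2743092 + L)/(-1954153 - 4540619) = (-2743092 - 2948000)/(-1954153 - 4540619) = -5691092/(-6494772) = -5691092*(-1/6494772) = 1422773/1623693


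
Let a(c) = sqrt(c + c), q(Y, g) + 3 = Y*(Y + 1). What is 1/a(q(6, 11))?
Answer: sqrt(78)/78 ≈ 0.11323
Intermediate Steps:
q(Y, g) = -3 + Y*(1 + Y) (q(Y, g) = -3 + Y*(Y + 1) = -3 + Y*(1 + Y))
a(c) = sqrt(2)*sqrt(c) (a(c) = sqrt(2*c) = sqrt(2)*sqrt(c))
1/a(q(6, 11)) = 1/(sqrt(2)*sqrt(-3 + 6 + 6**2)) = 1/(sqrt(2)*sqrt(-3 + 6 + 36)) = 1/(sqrt(2)*sqrt(39)) = 1/(sqrt(78)) = sqrt(78)/78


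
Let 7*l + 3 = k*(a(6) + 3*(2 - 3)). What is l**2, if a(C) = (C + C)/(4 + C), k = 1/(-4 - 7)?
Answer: 24336/148225 ≈ 0.16418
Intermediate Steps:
k = -1/11 (k = 1/(-11) = -1/11 ≈ -0.090909)
a(C) = 2*C/(4 + C) (a(C) = (2*C)/(4 + C) = 2*C/(4 + C))
l = -156/385 (l = -3/7 + (-(2*6/(4 + 6) + 3*(2 - 3))/11)/7 = -3/7 + (-(2*6/10 + 3*(-1))/11)/7 = -3/7 + (-(2*6*(1/10) - 3)/11)/7 = -3/7 + (-(6/5 - 3)/11)/7 = -3/7 + (-1/11*(-9/5))/7 = -3/7 + (1/7)*(9/55) = -3/7 + 9/385 = -156/385 ≈ -0.40519)
l**2 = (-156/385)**2 = 24336/148225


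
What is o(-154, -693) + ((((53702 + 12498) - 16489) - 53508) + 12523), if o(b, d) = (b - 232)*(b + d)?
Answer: 335668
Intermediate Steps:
o(b, d) = (-232 + b)*(b + d)
o(-154, -693) + ((((53702 + 12498) - 16489) - 53508) + 12523) = ((-154)² - 232*(-154) - 232*(-693) - 154*(-693)) + ((((53702 + 12498) - 16489) - 53508) + 12523) = (23716 + 35728 + 160776 + 106722) + (((66200 - 16489) - 53508) + 12523) = 326942 + ((49711 - 53508) + 12523) = 326942 + (-3797 + 12523) = 326942 + 8726 = 335668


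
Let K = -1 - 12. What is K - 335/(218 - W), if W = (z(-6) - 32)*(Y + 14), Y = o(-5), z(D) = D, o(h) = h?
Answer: -1523/112 ≈ -13.598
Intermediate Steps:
Y = -5
W = -342 (W = (-6 - 32)*(-5 + 14) = -38*9 = -342)
K = -13
K - 335/(218 - W) = -13 - 335/(218 - 1*(-342)) = -13 - 335/(218 + 342) = -13 - 335/560 = -13 - 335*1/560 = -13 - 67/112 = -1523/112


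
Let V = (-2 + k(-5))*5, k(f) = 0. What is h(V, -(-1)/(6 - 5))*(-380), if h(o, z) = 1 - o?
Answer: -4180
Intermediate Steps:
V = -10 (V = (-2 + 0)*5 = -2*5 = -10)
h(V, -(-1)/(6 - 5))*(-380) = (1 - 1*(-10))*(-380) = (1 + 10)*(-380) = 11*(-380) = -4180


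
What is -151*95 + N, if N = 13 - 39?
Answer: -14371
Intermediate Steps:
N = -26
-151*95 + N = -151*95 - 26 = -14345 - 26 = -14371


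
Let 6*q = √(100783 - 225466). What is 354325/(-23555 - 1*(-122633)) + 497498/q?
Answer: 354325/99078 - 994996*I*√124683/41561 ≈ 3.5762 - 8453.5*I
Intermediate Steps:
q = I*√124683/6 (q = √(100783 - 225466)/6 = √(-124683)/6 = (I*√124683)/6 = I*√124683/6 ≈ 58.851*I)
354325/(-23555 - 1*(-122633)) + 497498/q = 354325/(-23555 - 1*(-122633)) + 497498/((I*√124683/6)) = 354325/(-23555 + 122633) + 497498*(-2*I*√124683/41561) = 354325/99078 - 994996*I*√124683/41561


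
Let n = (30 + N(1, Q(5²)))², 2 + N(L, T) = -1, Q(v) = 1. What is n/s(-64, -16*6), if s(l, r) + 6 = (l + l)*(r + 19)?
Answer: 729/9850 ≈ 0.074010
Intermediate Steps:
N(L, T) = -3 (N(L, T) = -2 - 1 = -3)
s(l, r) = -6 + 2*l*(19 + r) (s(l, r) = -6 + (l + l)*(r + 19) = -6 + (2*l)*(19 + r) = -6 + 2*l*(19 + r))
n = 729 (n = (30 - 3)² = 27² = 729)
n/s(-64, -16*6) = 729/(-6 + 38*(-64) + 2*(-64)*(-16*6)) = 729/(-6 - 2432 + 2*(-64)*(-96)) = 729/(-6 - 2432 + 12288) = 729/9850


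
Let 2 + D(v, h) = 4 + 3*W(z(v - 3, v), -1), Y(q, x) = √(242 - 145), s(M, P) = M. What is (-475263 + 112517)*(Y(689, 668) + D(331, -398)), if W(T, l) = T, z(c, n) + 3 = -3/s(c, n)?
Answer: 418064765/164 - 362746*√97 ≈ -1.0235e+6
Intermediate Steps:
Y(q, x) = √97
z(c, n) = -3 - 3/c
D(v, h) = -7 - 9/(-3 + v) (D(v, h) = -2 + (4 + 3*(-3 - 3/(v - 3))) = -2 + (4 + 3*(-3 - 3/(-3 + v))) = -2 + (4 + (-9 - 9/(-3 + v))) = -2 + (-5 - 9/(-3 + v)) = -7 - 9/(-3 + v))
(-475263 + 112517)*(Y(689, 668) + D(331, -398)) = (-475263 + 112517)*(√97 + (12 - 7*331)/(-3 + 331)) = -362746*(√97 + (12 - 2317)/328) = -362746*(√97 + (1/328)*(-2305)) = -362746*(√97 - 2305/328) = -362746*(-2305/328 + √97) = 418064765/164 - 362746*√97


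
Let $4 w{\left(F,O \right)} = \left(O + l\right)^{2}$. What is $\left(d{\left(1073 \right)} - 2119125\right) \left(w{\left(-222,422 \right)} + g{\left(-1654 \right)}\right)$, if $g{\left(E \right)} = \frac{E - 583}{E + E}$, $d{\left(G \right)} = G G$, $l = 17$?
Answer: $- \frac{38562437460296}{827} \approx -4.6629 \cdot 10^{10}$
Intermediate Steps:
$d{\left(G \right)} = G^{2}$
$g{\left(E \right)} = \frac{-583 + E}{2 E}$
$w{\left(F,O \right)} = \frac{\left(17 + O\right)^{2}}{4}$ ($w{\left(F,O \right)} = \frac{\left(O + 17\right)^{2}}{4} = \frac{\left(17 + O\right)^{2}}{4}$)
$\left(d{\left(1073 \right)} - 2119125\right) \left(w{\left(-222,422 \right)} + g{\left(-1654 \right)}\right) = \left(1073^{2} - 2119125\right) \left(\frac{\left(17 + 422\right)^{2}}{4} + \frac{-583 - 1654}{2 \left(-1654\right)}\right) = \left(1151329 - 2119125\right) \left(\frac{439^{2}}{4} + \frac{1}{2} \left(- \frac{1}{1654}\right) \left(-2237\right)\right) = - 967796 \left(\frac{1}{4} \cdot 192721 + \frac{2237}{3308}\right) = - 967796 \left(\frac{192721}{4} + \frac{2237}{3308}\right) = \left(-967796\right) \frac{39845626}{827} = - \frac{38562437460296}{827}$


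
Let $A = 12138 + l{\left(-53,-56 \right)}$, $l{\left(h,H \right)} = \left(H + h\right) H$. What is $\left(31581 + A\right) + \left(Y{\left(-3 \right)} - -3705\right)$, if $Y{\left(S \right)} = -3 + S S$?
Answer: $53534$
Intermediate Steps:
$l{\left(h,H \right)} = H \left(H + h\right)$
$A = 18242$ ($A = 12138 - 56 \left(-56 - 53\right) = 12138 - -6104 = 12138 + 6104 = 18242$)
$Y{\left(S \right)} = -3 + S^{2}$
$\left(31581 + A\right) + \left(Y{\left(-3 \right)} - -3705\right) = \left(31581 + 18242\right) - \left(-3702 - 9\right) = 49823 + \left(\left(-3 + 9\right) + 3705\right) = 49823 + \left(6 + 3705\right) = 49823 + 3711 = 53534$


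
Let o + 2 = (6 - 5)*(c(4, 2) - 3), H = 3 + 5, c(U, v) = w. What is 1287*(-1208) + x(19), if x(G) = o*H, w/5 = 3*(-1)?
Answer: -1554856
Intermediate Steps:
w = -15 (w = 5*(3*(-1)) = 5*(-3) = -15)
c(U, v) = -15
H = 8
o = -20 (o = -2 + (6 - 5)*(-15 - 3) = -2 + 1*(-18) = -2 - 18 = -20)
x(G) = -160 (x(G) = -20*8 = -160)
1287*(-1208) + x(19) = 1287*(-1208) - 160 = -1554696 - 160 = -1554856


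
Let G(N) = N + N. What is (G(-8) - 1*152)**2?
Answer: 28224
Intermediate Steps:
G(N) = 2*N
(G(-8) - 1*152)**2 = (2*(-8) - 1*152)**2 = (-16 - 152)**2 = (-168)**2 = 28224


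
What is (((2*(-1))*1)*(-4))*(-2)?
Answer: -16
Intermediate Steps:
(((2*(-1))*1)*(-4))*(-2) = (-2*1*(-4))*(-2) = -2*(-4)*(-2) = 8*(-2) = -16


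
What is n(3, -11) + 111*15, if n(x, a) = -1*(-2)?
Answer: 1667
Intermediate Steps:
n(x, a) = 2
n(3, -11) + 111*15 = 2 + 111*15 = 2 + 1665 = 1667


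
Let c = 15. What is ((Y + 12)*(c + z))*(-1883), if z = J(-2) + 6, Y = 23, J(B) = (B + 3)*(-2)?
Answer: -1252195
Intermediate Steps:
J(B) = -6 - 2*B (J(B) = (3 + B)*(-2) = -6 - 2*B)
z = 4 (z = (-6 - 2*(-2)) + 6 = (-6 + 4) + 6 = -2 + 6 = 4)
((Y + 12)*(c + z))*(-1883) = ((23 + 12)*(15 + 4))*(-1883) = (35*19)*(-1883) = 665*(-1883) = -1252195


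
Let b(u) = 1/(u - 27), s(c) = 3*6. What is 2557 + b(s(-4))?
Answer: 23012/9 ≈ 2556.9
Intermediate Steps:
s(c) = 18
b(u) = 1/(-27 + u)
2557 + b(s(-4)) = 2557 + 1/(-27 + 18) = 2557 + 1/(-9) = 2557 - ⅑ = 23012/9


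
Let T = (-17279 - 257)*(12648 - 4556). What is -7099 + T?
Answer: -141908411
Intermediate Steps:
T = -141901312 (T = -17536*8092 = -141901312)
-7099 + T = -7099 - 141901312 = -141908411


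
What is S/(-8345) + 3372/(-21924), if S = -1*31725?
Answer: 11123326/3049263 ≈ 3.6479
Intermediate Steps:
S = -31725
S/(-8345) + 3372/(-21924) = -31725/(-8345) + 3372/(-21924) = -31725*(-1/8345) + 3372*(-1/21924) = 6345/1669 - 281/1827 = 11123326/3049263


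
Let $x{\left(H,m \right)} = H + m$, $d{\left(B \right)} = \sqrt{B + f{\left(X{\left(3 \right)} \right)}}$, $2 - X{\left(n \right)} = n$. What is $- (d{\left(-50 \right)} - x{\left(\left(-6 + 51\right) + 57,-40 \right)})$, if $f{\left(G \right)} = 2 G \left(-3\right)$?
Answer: $62 - 2 i \sqrt{11} \approx 62.0 - 6.6332 i$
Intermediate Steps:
$X{\left(n \right)} = 2 - n$
$f{\left(G \right)} = - 6 G$
$d{\left(B \right)} = \sqrt{6 + B}$ ($d{\left(B \right)} = \sqrt{B - 6 \left(2 - 3\right)} = \sqrt{B - -6} = \sqrt{B + 6} = \sqrt{6 + B}$)
$- (d{\left(-50 \right)} - x{\left(\left(-6 + 51\right) + 57,-40 \right)}) = - (\sqrt{6 - 50} - \left(\left(\left(-6 + 51\right) + 57\right) - 40\right)) = - (\sqrt{-44} - \left(\left(45 + 57\right) - 40\right)) = - (2 i \sqrt{11} - \left(102 - 40\right)) = - (2 i \sqrt{11} - 62) = - (-62 + 2 i \sqrt{11}) = 62 - 2 i \sqrt{11}$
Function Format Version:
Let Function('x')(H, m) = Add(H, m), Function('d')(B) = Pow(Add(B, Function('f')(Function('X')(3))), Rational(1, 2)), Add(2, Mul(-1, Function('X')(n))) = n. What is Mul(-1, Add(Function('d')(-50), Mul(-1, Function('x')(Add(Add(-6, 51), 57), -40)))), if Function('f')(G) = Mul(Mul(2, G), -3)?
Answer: Add(62, Mul(-2, I, Pow(11, Rational(1, 2)))) ≈ Add(62.000, Mul(-6.6332, I))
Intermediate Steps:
Function('X')(n) = Add(2, Mul(-1, n))
Function('f')(G) = Mul(-6, G)
Function('d')(B) = Pow(Add(6, B), Rational(1, 2)) (Function('d')(B) = Pow(Add(B, Mul(-6, Add(2, Mul(-1, 3)))), Rational(1, 2)) = Pow(Add(B, Mul(-6, Add(2, -3))), Rational(1, 2)) = Pow(Add(B, Mul(-6, -1)), Rational(1, 2)) = Pow(Add(B, 6), Rational(1, 2)) = Pow(Add(6, B), Rational(1, 2)))
Mul(-1, Add(Function('d')(-50), Mul(-1, Function('x')(Add(Add(-6, 51), 57), -40)))) = Mul(-1, Add(Pow(Add(6, -50), Rational(1, 2)), Mul(-1, Add(Add(Add(-6, 51), 57), -40)))) = Mul(-1, Add(Pow(-44, Rational(1, 2)), Mul(-1, Add(Add(45, 57), -40)))) = Mul(-1, Add(Mul(2, I, Pow(11, Rational(1, 2))), Mul(-1, Add(102, -40)))) = Mul(-1, Add(Mul(2, I, Pow(11, Rational(1, 2))), Mul(-1, 62))) = Mul(-1, Add(Mul(2, I, Pow(11, Rational(1, 2))), -62)) = Mul(-1, Add(-62, Mul(2, I, Pow(11, Rational(1, 2))))) = Add(62, Mul(-2, I, Pow(11, Rational(1, 2))))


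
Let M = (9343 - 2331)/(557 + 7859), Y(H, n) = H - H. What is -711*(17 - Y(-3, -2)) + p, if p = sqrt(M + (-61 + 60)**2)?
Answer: -12087 + sqrt(2028782)/1052 ≈ -12086.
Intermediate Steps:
Y(H, n) = 0
M = 1753/2104 (M = 7012/8416 = 7012*(1/8416) = 1753/2104 ≈ 0.83317)
p = sqrt(2028782)/1052 (p = sqrt(1753/2104 + (-61 + 60)**2) = sqrt(1753/2104 + (-1)**2) = sqrt(1753/2104 + 1) = sqrt(3857/2104) = sqrt(2028782)/1052 ≈ 1.3539)
-711*(17 - Y(-3, -2)) + p = -711*(17 - 1*0) + sqrt(2028782)/1052 = -711*(17 + 0) + sqrt(2028782)/1052 = -711*17 + sqrt(2028782)/1052 = -12087 + sqrt(2028782)/1052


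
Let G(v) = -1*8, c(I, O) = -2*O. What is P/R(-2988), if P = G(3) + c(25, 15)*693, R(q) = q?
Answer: 10399/1494 ≈ 6.9605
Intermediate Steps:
G(v) = -8
P = -20798 (P = -8 - 2*15*693 = -8 - 30*693 = -8 - 20790 = -20798)
P/R(-2988) = -20798/(-2988) = -20798*(-1/2988) = 10399/1494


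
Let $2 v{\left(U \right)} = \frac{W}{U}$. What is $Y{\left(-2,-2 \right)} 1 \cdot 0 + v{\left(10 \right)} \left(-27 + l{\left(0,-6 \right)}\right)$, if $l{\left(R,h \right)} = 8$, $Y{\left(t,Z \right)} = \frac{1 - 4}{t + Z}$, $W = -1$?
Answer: $\frac{19}{20} \approx 0.95$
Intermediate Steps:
$Y{\left(t,Z \right)} = - \frac{3}{Z + t}$
$v{\left(U \right)} = - \frac{1}{2 U}$ ($v{\left(U \right)} = \frac{\left(-1\right) \frac{1}{U}}{2} = - \frac{1}{2 U}$)
$Y{\left(-2,-2 \right)} 1 \cdot 0 + v{\left(10 \right)} \left(-27 + l{\left(0,-6 \right)}\right) = - \frac{3}{-2 - 2} \cdot 1 \cdot 0 + - \frac{1}{2 \cdot 10} \left(-27 + 8\right) = - \frac{3}{-4} \cdot 1 \cdot 0 + \left(- \frac{1}{2}\right) \frac{1}{10} \left(-19\right) = \left(-3\right) \left(- \frac{1}{4}\right) 1 \cdot 0 - - \frac{19}{20} = \frac{3}{4} \cdot 1 \cdot 0 + \frac{19}{20} = \frac{3}{4} \cdot 0 + \frac{19}{20} = 0 + \frac{19}{20} = \frac{19}{20}$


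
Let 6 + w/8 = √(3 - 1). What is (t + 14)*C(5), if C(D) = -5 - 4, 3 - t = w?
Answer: -585 + 72*√2 ≈ -483.18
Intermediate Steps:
w = -48 + 8*√2 (w = -48 + 8*√(3 - 1) = -48 + 8*√2 ≈ -36.686)
t = 51 - 8*√2 (t = 3 - (-48 + 8*√2) = 3 + (48 - 8*√2) = 51 - 8*√2 ≈ 39.686)
C(D) = -9
(t + 14)*C(5) = ((51 - 8*√2) + 14)*(-9) = (65 - 8*√2)*(-9) = -585 + 72*√2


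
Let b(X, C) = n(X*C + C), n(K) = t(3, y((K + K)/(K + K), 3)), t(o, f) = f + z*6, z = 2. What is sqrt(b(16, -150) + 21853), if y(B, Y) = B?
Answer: 29*sqrt(26) ≈ 147.87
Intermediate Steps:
t(o, f) = 12 + f (t(o, f) = f + 2*6 = f + 12 = 12 + f)
n(K) = 13 (n(K) = 12 + (K + K)/(K + K) = 12 + (2*K)/((2*K)) = 12 + (2*K)*(1/(2*K)) = 12 + 1 = 13)
b(X, C) = 13
sqrt(b(16, -150) + 21853) = sqrt(13 + 21853) = sqrt(21866) = 29*sqrt(26)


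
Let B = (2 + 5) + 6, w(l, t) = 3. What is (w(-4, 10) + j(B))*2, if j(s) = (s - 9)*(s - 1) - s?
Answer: 76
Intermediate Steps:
B = 13 (B = 7 + 6 = 13)
j(s) = -s + (-1 + s)*(-9 + s) (j(s) = (-9 + s)*(-1 + s) - s = (-1 + s)*(-9 + s) - s = -s + (-1 + s)*(-9 + s))
(w(-4, 10) + j(B))*2 = (3 + (9 + 13² - 11*13))*2 = (3 + (9 + 169 - 143))*2 = (3 + 35)*2 = 38*2 = 76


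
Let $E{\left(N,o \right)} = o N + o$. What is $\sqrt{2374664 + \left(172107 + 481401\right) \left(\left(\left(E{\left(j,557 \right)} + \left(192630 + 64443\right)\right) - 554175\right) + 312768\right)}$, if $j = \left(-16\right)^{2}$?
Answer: $2 \sqrt{25947311921} \approx 3.2216 \cdot 10^{5}$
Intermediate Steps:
$j = 256$
$E{\left(N,o \right)} = o + N o$ ($E{\left(N,o \right)} = N o + o = o + N o$)
$\sqrt{2374664 + \left(172107 + 481401\right) \left(\left(\left(E{\left(j,557 \right)} + \left(192630 + 64443\right)\right) - 554175\right) + 312768\right)} = \sqrt{2374664 + \left(172107 + 481401\right) \left(\left(\left(557 \left(1 + 256\right) + \left(192630 + 64443\right)\right) - 554175\right) + 312768\right)} = \sqrt{2374664 + 653508 \left(\left(\left(557 \cdot 257 + 257073\right) - 554175\right) + 312768\right)} = \sqrt{2374664 + 653508 \left(\left(\left(143149 + 257073\right) - 554175\right) + 312768\right)} = \sqrt{2374664 + 653508 \left(\left(400222 - 554175\right) + 312768\right)} = \sqrt{2374664 + 653508 \left(-153953 + 312768\right)} = \sqrt{2374664 + 653508 \cdot 158815} = \sqrt{2374664 + 103786873020} = \sqrt{103789247684} = 2 \sqrt{25947311921}$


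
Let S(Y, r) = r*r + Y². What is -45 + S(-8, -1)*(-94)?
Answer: -6155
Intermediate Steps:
S(Y, r) = Y² + r² (S(Y, r) = r² + Y² = Y² + r²)
-45 + S(-8, -1)*(-94) = -45 + ((-8)² + (-1)²)*(-94) = -45 + (64 + 1)*(-94) = -45 + 65*(-94) = -45 - 6110 = -6155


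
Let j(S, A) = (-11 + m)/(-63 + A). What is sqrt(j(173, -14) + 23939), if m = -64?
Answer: sqrt(141940106)/77 ≈ 154.73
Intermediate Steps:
j(S, A) = -75/(-63 + A) (j(S, A) = (-11 - 64)/(-63 + A) = -75/(-63 + A))
sqrt(j(173, -14) + 23939) = sqrt(-75/(-63 - 14) + 23939) = sqrt(-75/(-77) + 23939) = sqrt(-75*(-1/77) + 23939) = sqrt(75/77 + 23939) = sqrt(1843378/77) = sqrt(141940106)/77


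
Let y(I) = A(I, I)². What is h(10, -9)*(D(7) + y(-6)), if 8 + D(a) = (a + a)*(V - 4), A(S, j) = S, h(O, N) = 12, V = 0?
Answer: -336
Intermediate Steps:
y(I) = I²
D(a) = -8 - 8*a (D(a) = -8 + (a + a)*(0 - 4) = -8 + (2*a)*(-4) = -8 - 8*a)
h(10, -9)*(D(7) + y(-6)) = 12*((-8 - 8*7) + (-6)²) = 12*((-8 - 56) + 36) = 12*(-64 + 36) = 12*(-28) = -336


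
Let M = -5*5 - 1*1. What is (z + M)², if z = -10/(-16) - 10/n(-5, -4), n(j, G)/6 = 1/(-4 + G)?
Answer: 83521/576 ≈ 145.00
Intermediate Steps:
n(j, G) = 6/(-4 + G)
z = 335/24 (z = -10/(-16) - 10/(6/(-4 - 4)) = -10*(-1/16) - 10/(6/(-8)) = 5/8 - 10/(6*(-⅛)) = 5/8 - 10/(-¾) = 5/8 - 10*(-4/3) = 5/8 + 40/3 = 335/24 ≈ 13.958)
M = -26 (M = -25 - 1 = -26)
(z + M)² = (335/24 - 26)² = (-289/24)² = 83521/576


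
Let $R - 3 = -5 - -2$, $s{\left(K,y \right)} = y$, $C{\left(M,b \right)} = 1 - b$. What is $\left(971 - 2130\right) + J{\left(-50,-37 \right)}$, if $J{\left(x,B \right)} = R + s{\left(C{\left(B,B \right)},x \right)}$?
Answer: $-1209$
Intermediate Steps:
$R = 0$ ($R = 3 - 3 = 0$)
$J{\left(x,B \right)} = x$ ($J{\left(x,B \right)} = 0 + x = x$)
$\left(971 - 2130\right) + J{\left(-50,-37 \right)} = \left(971 - 2130\right) - 50 = -1159 - 50 = -1209$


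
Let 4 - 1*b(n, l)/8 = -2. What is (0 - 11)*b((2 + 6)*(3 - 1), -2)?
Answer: -528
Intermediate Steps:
b(n, l) = 48 (b(n, l) = 32 - 8*(-2) = 32 + 16 = 48)
(0 - 11)*b((2 + 6)*(3 - 1), -2) = (0 - 11)*48 = -11*48 = -528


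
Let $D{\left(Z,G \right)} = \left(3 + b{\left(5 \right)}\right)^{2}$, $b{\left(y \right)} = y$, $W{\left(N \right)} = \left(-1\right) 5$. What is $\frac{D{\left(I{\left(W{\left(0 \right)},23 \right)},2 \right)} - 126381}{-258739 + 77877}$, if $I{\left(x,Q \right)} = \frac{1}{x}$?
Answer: $\frac{126317}{180862} \approx 0.69842$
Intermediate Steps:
$W{\left(N \right)} = -5$
$D{\left(Z,G \right)} = 64$ ($D{\left(Z,G \right)} = \left(3 + 5\right)^{2} = 8^{2} = 64$)
$\frac{D{\left(I{\left(W{\left(0 \right)},23 \right)},2 \right)} - 126381}{-258739 + 77877} = \frac{64 - 126381}{-258739 + 77877} = - \frac{126317}{-180862} = \left(-126317\right) \left(- \frac{1}{180862}\right) = \frac{126317}{180862}$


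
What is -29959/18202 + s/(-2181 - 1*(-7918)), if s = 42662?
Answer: 604658941/104424874 ≈ 5.7904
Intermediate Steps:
-29959/18202 + s/(-2181 - 1*(-7918)) = -29959/18202 + 42662/(-2181 - 1*(-7918)) = -29959*1/18202 + 42662/(-2181 + 7918) = -29959/18202 + 42662/5737 = 604658941/104424874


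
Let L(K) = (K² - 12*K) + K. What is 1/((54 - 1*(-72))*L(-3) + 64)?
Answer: 1/5356 ≈ 0.00018671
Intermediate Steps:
L(K) = K² - 11*K
1/((54 - 1*(-72))*L(-3) + 64) = 1/((54 - 1*(-72))*(-3*(-11 - 3)) + 64) = 1/((54 + 72)*(-3*(-14)) + 64) = 1/(126*42 + 64) = 1/(5292 + 64) = 1/5356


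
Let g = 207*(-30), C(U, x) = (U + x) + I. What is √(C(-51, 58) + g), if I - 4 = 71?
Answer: 4*I*√383 ≈ 78.281*I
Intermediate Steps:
I = 75 (I = 4 + 71 = 75)
C(U, x) = 75 + U + x (C(U, x) = (U + x) + 75 = 75 + U + x)
g = -6210
√(C(-51, 58) + g) = √((75 - 51 + 58) - 6210) = √(82 - 6210) = √(-6128) = 4*I*√383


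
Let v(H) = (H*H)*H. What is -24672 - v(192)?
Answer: -7102560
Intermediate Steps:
v(H) = H**3 (v(H) = H**2*H = H**3)
-24672 - v(192) = -24672 - 1*192**3 = -24672 - 1*7077888 = -24672 - 7077888 = -7102560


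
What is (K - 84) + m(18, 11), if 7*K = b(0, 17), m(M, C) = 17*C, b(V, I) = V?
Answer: 103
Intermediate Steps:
K = 0 (K = (⅐)*0 = 0)
(K - 84) + m(18, 11) = (0 - 84) + 17*11 = -84 + 187 = 103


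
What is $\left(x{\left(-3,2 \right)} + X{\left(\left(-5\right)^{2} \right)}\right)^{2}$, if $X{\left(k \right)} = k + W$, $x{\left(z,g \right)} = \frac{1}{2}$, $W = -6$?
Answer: $\frac{1521}{4} \approx 380.25$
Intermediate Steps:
$x{\left(z,g \right)} = \frac{1}{2}$
$X{\left(k \right)} = -6 + k$ ($X{\left(k \right)} = k - 6 = -6 + k$)
$\left(x{\left(-3,2 \right)} + X{\left(\left(-5\right)^{2} \right)}\right)^{2} = \left(\frac{1}{2} - \left(6 - \left(-5\right)^{2}\right)\right)^{2} = \left(\frac{1}{2} + \left(-6 + 25\right)\right)^{2} = \left(\frac{1}{2} + 19\right)^{2} = \left(\frac{39}{2}\right)^{2} = \frac{1521}{4}$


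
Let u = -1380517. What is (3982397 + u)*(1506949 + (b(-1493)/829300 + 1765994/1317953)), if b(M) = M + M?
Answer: 214273170296828653432348/54648921145 ≈ 3.9209e+12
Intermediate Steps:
b(M) = 2*M
(3982397 + u)*(1506949 + (b(-1493)/829300 + 1765994/1317953)) = (3982397 - 1380517)*(1506949 + ((2*(-1493))/829300 + 1765994/1317953)) = 2601880*(1506949 + (-2986*1/829300 + 1765994*(1/1317953))) = 2601880*(1506949 + (-1493/414650 + 1765994/1317953)) = 2601880*(1506949 + 730301708271/546489211450) = 2601880*(823532101007074321/546489211450) = 214273170296828653432348/54648921145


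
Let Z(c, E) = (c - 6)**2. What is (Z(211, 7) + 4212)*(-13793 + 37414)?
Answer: 1092164177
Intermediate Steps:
Z(c, E) = (-6 + c)**2
(Z(211, 7) + 4212)*(-13793 + 37414) = ((-6 + 211)**2 + 4212)*(-13793 + 37414) = (205**2 + 4212)*23621 = (42025 + 4212)*23621 = 46237*23621 = 1092164177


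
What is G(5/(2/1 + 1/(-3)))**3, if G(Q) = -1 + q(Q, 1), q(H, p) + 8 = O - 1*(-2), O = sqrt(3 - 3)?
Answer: -343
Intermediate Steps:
O = 0 (O = sqrt(0) = 0)
q(H, p) = -6 (q(H, p) = -8 + (0 - 1*(-2)) = -8 + (0 + 2) = -8 + 2 = -6)
G(Q) = -7 (G(Q) = -1 - 6 = -7)
G(5/(2/1 + 1/(-3)))**3 = (-7)**3 = -343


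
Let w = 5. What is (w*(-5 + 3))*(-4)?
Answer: 40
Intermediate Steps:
(w*(-5 + 3))*(-4) = (5*(-5 + 3))*(-4) = (5*(-2))*(-4) = -10*(-4) = 40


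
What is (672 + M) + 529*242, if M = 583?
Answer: 129273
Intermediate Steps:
(672 + M) + 529*242 = (672 + 583) + 529*242 = 1255 + 128018 = 129273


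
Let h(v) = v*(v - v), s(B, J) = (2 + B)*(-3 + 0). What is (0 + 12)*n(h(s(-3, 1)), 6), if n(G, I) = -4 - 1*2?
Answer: -72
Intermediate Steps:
s(B, J) = -6 - 3*B (s(B, J) = (2 + B)*(-3) = -6 - 3*B)
h(v) = 0 (h(v) = v*0 = 0)
n(G, I) = -6 (n(G, I) = -4 - 2 = -6)
(0 + 12)*n(h(s(-3, 1)), 6) = (0 + 12)*(-6) = 12*(-6) = -72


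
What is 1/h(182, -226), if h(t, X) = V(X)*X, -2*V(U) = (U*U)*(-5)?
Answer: -1/28857940 ≈ -3.4652e-8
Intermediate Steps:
V(U) = 5*U**2/2 (V(U) = -U*U*(-5)/2 = -U**2*(-5)/2 = -(-5)*U**2/2 = 5*U**2/2)
h(t, X) = 5*X**3/2 (h(t, X) = (5*X**2/2)*X = 5*X**3/2)
1/h(182, -226) = 1/((5/2)*(-226)**3) = 1/((5/2)*(-11543176)) = 1/(-28857940) = -1/28857940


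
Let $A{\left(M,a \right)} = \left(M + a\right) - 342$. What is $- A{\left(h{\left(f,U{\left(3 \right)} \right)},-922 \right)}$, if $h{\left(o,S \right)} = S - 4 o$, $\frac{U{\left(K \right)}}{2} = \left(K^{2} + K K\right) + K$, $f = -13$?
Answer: $1170$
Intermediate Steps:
$U{\left(K \right)} = 2 K + 4 K^{2}$ ($U{\left(K \right)} = 2 \left(\left(K^{2} + K K\right) + K\right) = 2 \left(\left(K^{2} + K^{2}\right) + K\right) = 2 \left(2 K^{2} + K\right) = 2 \left(K + 2 K^{2}\right) = 2 K + 4 K^{2}$)
$A{\left(M,a \right)} = -342 + M + a$
$- A{\left(h{\left(f,U{\left(3 \right)} \right)},-922 \right)} = - (-342 + \left(2 \cdot 3 \left(1 + 2 \cdot 3\right) - -52\right) - 922) = - (-342 + \left(2 \cdot 3 \left(1 + 6\right) + 52\right) - 922) = - (-342 + \left(2 \cdot 3 \cdot 7 + 52\right) - 922) = - (-342 + \left(42 + 52\right) - 922) = - (-342 + 94 - 922) = \left(-1\right) \left(-1170\right) = 1170$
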